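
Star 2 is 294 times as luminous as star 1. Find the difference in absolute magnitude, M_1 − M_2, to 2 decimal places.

M_1 − M_2 ≈ 6.17

Pogson: ΔM = −2.5 log₁₀(ratio) = −2.5 log₁₀(294) = −2.5 × 2.4683 = -6.171
Star 2 is brighter so has the smaller magnitude: M_1 − M_2 is positive.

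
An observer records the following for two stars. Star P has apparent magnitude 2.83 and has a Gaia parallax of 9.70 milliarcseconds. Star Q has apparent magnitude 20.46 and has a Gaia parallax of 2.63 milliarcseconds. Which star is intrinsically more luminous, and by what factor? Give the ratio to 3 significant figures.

Star P: p = 9.70 mas = 9.70×10^-3″ → d = 1/p = 103.1 pc
Star P: M = m − 5 log₁₀ d + 5 = 2.83 − 5·2.0132 + 5 = -2.236
Star Q: p = 2.63 mas = 2.63×10^-3″ → d = 1/p = 380.2 pc
Star Q: M = m − 5 log₁₀ d + 5 = 20.46 − 5·2.5800 + 5 = 12.560
ΔM = M_P − M_Q = -2.236 − (12.560) = -14.796; smaller M is more luminous → Star P.
L ratio = 10^(0.4 |ΔM|) = 10^5.918 = 828600

Star P is more luminous, by a factor of 829000.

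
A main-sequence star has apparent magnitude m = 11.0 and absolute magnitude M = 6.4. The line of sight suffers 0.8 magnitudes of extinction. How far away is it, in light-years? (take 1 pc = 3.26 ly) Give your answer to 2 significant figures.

d ≈ 190 ly

m − M = 5 log₁₀(d/10 pc) + A  ⇒  11.0 − (6.4) − 0.8 = 5 log₁₀(d/10)
3.800 = 5 log₁₀(d/10)
log₁₀ d = (m − M − A)/5 + 1 = 1.7600
d = 10^1.7600 = 57.54 pc
= 187.6 ly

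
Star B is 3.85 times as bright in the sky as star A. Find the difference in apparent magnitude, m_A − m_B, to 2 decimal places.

Pogson: Δm = −2.5 log₁₀(ratio) = −2.5 log₁₀(3.85) = −2.5 × 0.5855 = -1.464
Star B is brighter so has the smaller magnitude: m_A − m_B is positive.

m_A − m_B ≈ 1.46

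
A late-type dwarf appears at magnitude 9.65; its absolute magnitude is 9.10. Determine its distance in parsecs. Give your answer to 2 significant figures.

d ≈ 13 pc

μ = m − M = 0.550
m − M = 5 log₁₀ d − 5
log₁₀ d = (m − M)/5 + 1 = 1.1100
d = 10^1.1100 = 12.88 pc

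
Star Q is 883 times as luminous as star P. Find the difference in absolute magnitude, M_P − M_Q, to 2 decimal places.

Pogson: ΔM = −2.5 log₁₀(ratio) = −2.5 log₁₀(883) = −2.5 × 2.9460 = -7.365
Star Q is brighter so has the smaller magnitude: M_P − M_Q is positive.

M_P − M_Q ≈ 7.36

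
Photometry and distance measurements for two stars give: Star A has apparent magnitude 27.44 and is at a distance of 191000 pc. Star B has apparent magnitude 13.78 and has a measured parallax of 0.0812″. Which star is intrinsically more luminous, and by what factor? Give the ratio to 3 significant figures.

Star A is more luminous, by a factor of 826.

Star A: M = m − 5 log₁₀ d + 5 = 27.44 − 5·5.2810 + 5 = 6.035
Star B: d = 1/p = 1/0.0812″ = 12.32 pc
Star B: M = m − 5 log₁₀ d + 5 = 13.78 − 5·1.0904 + 5 = 13.328
ΔM = M_A − M_B = 6.035 − (13.328) = -7.293; smaller M is more luminous → Star A.
L ratio = 10^(0.4 |ΔM|) = 10^2.917 = 826.4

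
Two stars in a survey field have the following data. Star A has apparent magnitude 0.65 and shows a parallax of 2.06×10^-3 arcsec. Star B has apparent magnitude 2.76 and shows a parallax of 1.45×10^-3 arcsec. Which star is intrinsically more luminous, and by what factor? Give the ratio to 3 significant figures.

Star A is more luminous, by a factor of 3.46.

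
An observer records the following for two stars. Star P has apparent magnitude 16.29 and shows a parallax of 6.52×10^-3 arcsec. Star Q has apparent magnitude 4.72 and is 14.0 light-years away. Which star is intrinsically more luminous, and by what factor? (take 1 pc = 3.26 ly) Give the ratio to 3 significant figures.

Star Q is more luminous, by a factor of 33.3.

Star P: d = 1/p = 1/6.52×10^-3″ = 153.4 pc
Star P: M = m − 5 log₁₀ d + 5 = 16.29 − 5·2.1858 + 5 = 10.361
Star Q: d = 14.0 ly / 3.26 = 4.294 pc
Star Q: M = m − 5 log₁₀ d + 5 = 4.72 − 5·0.6329 + 5 = 6.555
ΔM = M_P − M_Q = 10.361 − (6.555) = 3.806; smaller M is more luminous → Star Q.
L ratio = 10^(0.4 |ΔM|) = 10^1.522 = 33.29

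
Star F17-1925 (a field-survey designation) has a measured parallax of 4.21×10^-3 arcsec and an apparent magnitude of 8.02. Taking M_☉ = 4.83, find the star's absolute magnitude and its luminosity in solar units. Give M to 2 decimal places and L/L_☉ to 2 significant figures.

M ≈ 1.14; L/L_☉ ≈ 30

d = 1/p = 1/4.21×10^-3″ = 237.5 pc
M = m − 5 log₁₀ d + 5 = 8.02 − 5·2.3757 + 5 = 1.141
M − M_☉ = 1.141 − 4.83 = -3.689
L/L_☉ = 10^(−0.4 × -3.689) = 29.88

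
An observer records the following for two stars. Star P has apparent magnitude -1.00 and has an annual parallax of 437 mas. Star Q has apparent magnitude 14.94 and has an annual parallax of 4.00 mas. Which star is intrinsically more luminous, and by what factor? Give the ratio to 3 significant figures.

Star P is more luminous, by a factor of 199.

Star P: p = 437 mas = 0.437″ → d = 1/p = 2.288 pc
Star P: M = m − 5 log₁₀ d + 5 = -1.00 − 5·0.3595 + 5 = 2.202
Star Q: p = 4.00 mas = 4.00×10^-3″ → d = 1/p = 250.0 pc
Star Q: M = m − 5 log₁₀ d + 5 = 14.94 − 5·2.3979 + 5 = 7.950
ΔM = M_P − M_Q = 2.202 − (7.950) = -5.748; smaller M is more luminous → Star P.
L ratio = 10^(0.4 |ΔM|) = 10^2.299 = 199.1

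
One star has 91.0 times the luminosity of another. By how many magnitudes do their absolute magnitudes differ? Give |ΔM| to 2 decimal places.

Pogson: ΔM = −2.5 log₁₀(ratio) = −2.5 log₁₀(91.0) = −2.5 × 1.9590 = -4.898

|ΔM| ≈ 4.90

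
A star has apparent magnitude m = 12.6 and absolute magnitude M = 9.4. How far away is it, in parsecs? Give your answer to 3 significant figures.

μ = m − M = 3.200
m − M = 5 log₁₀ d − 5
log₁₀ d = (m − M)/5 + 1 = 1.6400
d = 10^1.6400 = 43.65 pc

d ≈ 43.7 pc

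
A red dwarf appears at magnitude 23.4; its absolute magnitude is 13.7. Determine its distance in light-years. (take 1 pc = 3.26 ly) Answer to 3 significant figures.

d ≈ 2840 ly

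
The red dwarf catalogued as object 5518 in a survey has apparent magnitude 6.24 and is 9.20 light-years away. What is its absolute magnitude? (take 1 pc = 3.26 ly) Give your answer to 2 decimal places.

M ≈ 8.99

d = 9.20 ly / 3.26 = 2.822 pc
5 log₁₀(d/10 pc) = 5 log₁₀(2.822) − 5 = -2.747
M = m − 5 log₁₀(d/10) = 6.24 + 2.747 = 8.987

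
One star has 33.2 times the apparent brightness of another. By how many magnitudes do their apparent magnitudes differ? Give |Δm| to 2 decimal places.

Pogson: Δm = −2.5 log₁₀(ratio) = −2.5 log₁₀(33.2) = −2.5 × 1.5211 = -3.803

|Δm| ≈ 3.80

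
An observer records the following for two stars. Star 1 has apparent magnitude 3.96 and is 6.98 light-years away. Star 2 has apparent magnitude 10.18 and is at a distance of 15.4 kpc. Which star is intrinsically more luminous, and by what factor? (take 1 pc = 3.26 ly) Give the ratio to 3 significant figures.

Star 1: d = 6.98 ly / 3.26 = 2.141 pc
Star 1: M = m − 5 log₁₀ d + 5 = 3.96 − 5·0.3306 + 5 = 7.307
Star 2: d = 15.4 kpc = 15400 pc
Star 2: M = m − 5 log₁₀ d + 5 = 10.18 − 5·4.1875 + 5 = -5.758
ΔM = M_1 − M_2 = 7.307 − (-5.758) = 13.064; smaller M is more luminous → Star 2.
L ratio = 10^(0.4 |ΔM|) = 10^5.226 = 168200

Star 2 is more luminous, by a factor of 168000.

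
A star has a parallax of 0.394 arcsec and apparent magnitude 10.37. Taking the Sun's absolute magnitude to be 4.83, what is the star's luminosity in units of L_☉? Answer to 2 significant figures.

d = 1/p = 1/0.394″ = 2.538 pc
M = m − 5 log₁₀ d + 5 = 10.37 − 5·0.4045 + 5 = 13.347
M − M_☉ = 13.347 − 4.83 = 8.517
L/L_☉ = 10^(−0.4 × 8.517) = 3.917×10^-4

L/L_☉ ≈ 3.9×10^-4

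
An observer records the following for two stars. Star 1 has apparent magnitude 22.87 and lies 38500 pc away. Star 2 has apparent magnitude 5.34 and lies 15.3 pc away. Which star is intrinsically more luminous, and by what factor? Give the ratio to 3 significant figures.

Star 2 is more luminous, by a factor of 1.62.

Star 1: M = m − 5 log₁₀ d + 5 = 22.87 − 5·4.5855 + 5 = 4.943
Star 2: M = m − 5 log₁₀ d + 5 = 5.34 − 5·1.1847 + 5 = 4.417
ΔM = M_1 − M_2 = 4.943 − (4.417) = 0.526; smaller M is more luminous → Star 2.
L ratio = 10^(0.4 |ΔM|) = 10^0.210 = 1.624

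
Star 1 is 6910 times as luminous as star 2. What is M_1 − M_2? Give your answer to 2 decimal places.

M_1 − M_2 ≈ -9.60

Pogson: ΔM = −2.5 log₁₀(ratio) = −2.5 log₁₀(6910) = −2.5 × 3.8395 = -9.599
Star 1 is brighter, so it has the smaller magnitude: the difference is negative.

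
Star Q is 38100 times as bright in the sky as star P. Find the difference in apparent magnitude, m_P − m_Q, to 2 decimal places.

m_P − m_Q ≈ 11.45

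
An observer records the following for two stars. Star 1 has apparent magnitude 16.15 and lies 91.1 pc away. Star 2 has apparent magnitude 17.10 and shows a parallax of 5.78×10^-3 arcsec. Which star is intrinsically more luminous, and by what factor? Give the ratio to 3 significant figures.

Star 1: M = m − 5 log₁₀ d + 5 = 16.15 − 5·1.9595 + 5 = 11.352
Star 2: d = 1/p = 1/5.78×10^-3″ = 173.0 pc
Star 2: M = m − 5 log₁₀ d + 5 = 17.10 − 5·2.2381 + 5 = 10.910
ΔM = M_1 − M_2 = 11.352 − (10.910) = 0.443; smaller M is more luminous → Star 2.
L ratio = 10^(0.4 |ΔM|) = 10^0.177 = 1.504

Star 2 is more luminous, by a factor of 1.50.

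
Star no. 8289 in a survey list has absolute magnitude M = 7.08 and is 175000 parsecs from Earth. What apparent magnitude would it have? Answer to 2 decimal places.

m = M + 5 log₁₀ d − 5 = 7.08 + 5·5.2430 − 5 = 28.295

m ≈ 28.30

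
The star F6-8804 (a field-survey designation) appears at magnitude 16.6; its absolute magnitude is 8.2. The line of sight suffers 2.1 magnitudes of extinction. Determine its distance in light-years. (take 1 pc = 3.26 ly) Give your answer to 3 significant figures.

d ≈ 593 ly

m − M = 5 log₁₀(d/10 pc) + A  ⇒  16.6 − (8.2) − 2.1 = 5 log₁₀(d/10)
6.300 = 5 log₁₀(d/10)
log₁₀ d = (m − M − A)/5 + 1 = 2.2600
d = 10^2.2600 = 182.0 pc
= 593.2 ly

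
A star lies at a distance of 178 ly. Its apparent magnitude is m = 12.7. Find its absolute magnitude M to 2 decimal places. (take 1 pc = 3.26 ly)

M ≈ 9.01

d = 178 ly / 3.26 = 54.60 pc
5 log₁₀(d/10 pc) = 5 log₁₀(54.60) − 5 = 3.686
M = m − 5 log₁₀(d/10) = 12.7 − 3.686 = 9.014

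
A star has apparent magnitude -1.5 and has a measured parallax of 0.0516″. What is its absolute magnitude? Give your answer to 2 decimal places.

M ≈ -2.94

d = 1/p = 1/0.0516″ = 19.38 pc
5 log₁₀(d/10 pc) = 5 log₁₀(19.38) − 5 = 1.437
M = m − 5 log₁₀(d/10) = -1.5 − 1.437 = -2.937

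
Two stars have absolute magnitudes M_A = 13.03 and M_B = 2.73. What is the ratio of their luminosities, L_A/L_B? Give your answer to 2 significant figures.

L_A/L_B ≈ 7.6×10^-5

ΔM = M_A − M_B = 10.30
L_A/L_B = 10^(−0.4 ΔM) = 10^-4.120 = 7.586×10^-5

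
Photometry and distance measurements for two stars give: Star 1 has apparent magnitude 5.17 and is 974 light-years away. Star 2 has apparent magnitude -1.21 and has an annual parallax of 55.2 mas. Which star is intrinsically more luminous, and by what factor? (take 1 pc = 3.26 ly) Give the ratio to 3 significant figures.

Star 2 is more luminous, by a factor of 1.31.

Star 1: d = 974 ly / 3.26 = 298.8 pc
Star 1: M = m − 5 log₁₀ d + 5 = 5.17 − 5·2.4753 + 5 = -2.207
Star 2: p = 55.2 mas = 0.0552″ → d = 1/p = 18.12 pc
Star 2: M = m − 5 log₁₀ d + 5 = -1.21 − 5·1.2581 + 5 = -2.500
ΔM = M_1 − M_2 = -2.207 − (-2.500) = 0.294; smaller M is more luminous → Star 2.
L ratio = 10^(0.4 |ΔM|) = 10^0.117 = 1.311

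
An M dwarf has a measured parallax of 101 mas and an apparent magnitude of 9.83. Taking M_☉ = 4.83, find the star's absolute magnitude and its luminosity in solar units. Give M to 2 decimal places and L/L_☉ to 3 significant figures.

d = 1/p = 1000/101 mas = 9.901 pc
M = m − 5 log₁₀ d + 5 = 9.83 − 5·0.9957 + 5 = 9.852
M − M_☉ = 9.852 − 4.83 = 5.022
L/L_☉ = 10^(−0.4 × 5.022) = 9.803×10^-3

M ≈ 9.85; L/L_☉ ≈ 9.80×10^-3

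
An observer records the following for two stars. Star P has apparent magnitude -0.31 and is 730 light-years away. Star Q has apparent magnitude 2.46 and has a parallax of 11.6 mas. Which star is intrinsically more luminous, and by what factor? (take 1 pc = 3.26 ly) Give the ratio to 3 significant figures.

Star P is more luminous, by a factor of 86.5.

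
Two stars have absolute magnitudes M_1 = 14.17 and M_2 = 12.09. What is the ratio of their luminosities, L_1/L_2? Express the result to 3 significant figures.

L_1/L_2 ≈ 0.147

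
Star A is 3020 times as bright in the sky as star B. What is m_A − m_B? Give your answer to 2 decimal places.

m_A − m_B ≈ -8.70

Pogson: Δm = −2.5 log₁₀(ratio) = −2.5 log₁₀(3020) = −2.5 × 3.4800 = -8.700
Star A is brighter, so it has the smaller magnitude: the difference is negative.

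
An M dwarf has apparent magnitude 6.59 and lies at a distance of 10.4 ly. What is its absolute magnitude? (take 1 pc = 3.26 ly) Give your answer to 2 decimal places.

d = 10.4 ly / 3.26 = 3.190 pc
5 log₁₀(d/10 pc) = 5 log₁₀(3.190) − 5 = -2.481
M = m − 5 log₁₀(d/10) = 6.59 + 2.481 = 9.071

M ≈ 9.07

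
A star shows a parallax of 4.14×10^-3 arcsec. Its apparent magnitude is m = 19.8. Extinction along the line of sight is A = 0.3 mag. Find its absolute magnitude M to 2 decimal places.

M ≈ 12.59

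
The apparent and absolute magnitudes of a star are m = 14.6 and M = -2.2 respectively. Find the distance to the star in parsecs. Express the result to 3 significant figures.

μ = m − M = 16.800
m − M = 5 log₁₀ d − 5
log₁₀ d = (m − M)/5 + 1 = 4.3600
d = 10^4.3600 = 22910 pc

d ≈ 22900 pc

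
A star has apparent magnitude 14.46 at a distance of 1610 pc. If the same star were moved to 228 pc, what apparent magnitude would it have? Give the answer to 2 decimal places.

m ≈ 10.22

Flux ∝ 1/d², so Δm = 5 log₁₀(d₂/d₁) = 5 log₁₀(228/1610) = -4.244
m₂ = m₁ + Δm = 14.46 + (-4.244) = 10.216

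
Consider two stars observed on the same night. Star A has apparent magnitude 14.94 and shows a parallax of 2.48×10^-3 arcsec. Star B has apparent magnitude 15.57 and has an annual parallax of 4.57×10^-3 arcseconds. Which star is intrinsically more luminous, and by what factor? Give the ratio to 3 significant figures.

Star A is more luminous, by a factor of 6.07.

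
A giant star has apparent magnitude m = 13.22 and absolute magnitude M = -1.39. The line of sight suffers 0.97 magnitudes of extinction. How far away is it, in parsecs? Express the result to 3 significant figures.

m − M = 5 log₁₀(d/10 pc) + A  ⇒  13.22 − (-1.39) − 0.97 = 5 log₁₀(d/10)
13.640 = 5 log₁₀(d/10)
log₁₀ d = (m − M − A)/5 + 1 = 3.7280
d = 10^3.7280 = 5346 pc

d ≈ 5350 pc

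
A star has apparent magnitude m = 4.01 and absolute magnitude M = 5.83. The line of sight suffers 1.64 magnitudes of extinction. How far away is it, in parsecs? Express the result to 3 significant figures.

m − M = 5 log₁₀(d/10 pc) + A  ⇒  4.01 − (5.83) − 1.64 = 5 log₁₀(d/10)
-3.460 = 5 log₁₀(d/10)
log₁₀ d = (m − M − A)/5 + 1 = 0.3080
d = 10^0.3080 = 2.032 pc

d ≈ 2.03 pc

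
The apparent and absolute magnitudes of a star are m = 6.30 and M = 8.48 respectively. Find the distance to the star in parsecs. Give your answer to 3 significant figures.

d ≈ 3.66 pc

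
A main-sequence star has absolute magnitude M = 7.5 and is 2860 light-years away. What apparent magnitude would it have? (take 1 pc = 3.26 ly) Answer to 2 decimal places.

m ≈ 17.22

d = 2860 ly / 3.26 = 877.3 pc
m = M + 5 log₁₀ d − 5 = 7.5 + 5·2.9431 − 5 = 17.216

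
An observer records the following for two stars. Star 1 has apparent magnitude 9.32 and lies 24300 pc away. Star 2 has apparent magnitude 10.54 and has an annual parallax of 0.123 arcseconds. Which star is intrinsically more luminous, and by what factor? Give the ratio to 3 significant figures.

Star 1: M = m − 5 log₁₀ d + 5 = 9.32 − 5·4.3856 + 5 = -7.608
Star 2: d = 1/p = 1/0.123″ = 8.130 pc
Star 2: M = m − 5 log₁₀ d + 5 = 10.54 − 5·0.9101 + 5 = 10.990
ΔM = M_1 − M_2 = -7.608 − (10.990) = -18.598; smaller M is more luminous → Star 1.
L ratio = 10^(0.4 |ΔM|) = 10^7.439 = 2.748×10^7

Star 1 is more luminous, by a factor of 2.75×10^7.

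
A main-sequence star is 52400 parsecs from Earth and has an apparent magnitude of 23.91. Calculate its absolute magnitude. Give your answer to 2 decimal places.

M ≈ 5.31

5 log₁₀(d/10 pc) = 5 log₁₀(52400) − 5 = 18.597
M = m − 5 log₁₀(d/10) = 23.91 − 18.597 = 5.313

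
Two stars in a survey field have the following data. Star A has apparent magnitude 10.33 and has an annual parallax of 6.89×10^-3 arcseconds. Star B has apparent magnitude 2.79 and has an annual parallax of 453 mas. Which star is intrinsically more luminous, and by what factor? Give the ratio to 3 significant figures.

Star A is more luminous, by a factor of 4.17.

Star A: d = 1/p = 1/6.89×10^-3″ = 145.1 pc
Star A: M = m − 5 log₁₀ d + 5 = 10.33 − 5·2.1618 + 5 = 4.521
Star B: p = 453 mas = 0.453″ → d = 1/p = 2.208 pc
Star B: M = m − 5 log₁₀ d + 5 = 2.79 − 5·0.3439 + 5 = 6.070
ΔM = M_A − M_B = 4.521 − (6.070) = -1.549; smaller M is more luminous → Star A.
L ratio = 10^(0.4 |ΔM|) = 10^0.620 = 4.166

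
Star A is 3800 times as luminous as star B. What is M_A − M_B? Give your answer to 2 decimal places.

M_A − M_B ≈ -8.95

Pogson: ΔM = −2.5 log₁₀(ratio) = −2.5 log₁₀(3800) = −2.5 × 3.5798 = -8.949
Star A is brighter, so it has the smaller magnitude: the difference is negative.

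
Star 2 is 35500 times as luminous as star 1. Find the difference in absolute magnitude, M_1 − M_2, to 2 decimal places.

M_1 − M_2 ≈ 11.38

Pogson: ΔM = −2.5 log₁₀(ratio) = −2.5 log₁₀(35500) = −2.5 × 4.5502 = -11.376
Star 2 is brighter so has the smaller magnitude: M_1 − M_2 is positive.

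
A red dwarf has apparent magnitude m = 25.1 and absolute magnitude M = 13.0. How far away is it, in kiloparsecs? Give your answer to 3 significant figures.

μ = m − M = 12.100
m − M = 5 log₁₀ d − 5
log₁₀ d = (m − M)/5 + 1 = 3.4200
d = 10^3.4200 = 2630 pc
= 2.630 kpc

d ≈ 2.63 kpc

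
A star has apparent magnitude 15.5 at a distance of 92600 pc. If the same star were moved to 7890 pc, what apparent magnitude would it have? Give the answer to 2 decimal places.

m ≈ 10.15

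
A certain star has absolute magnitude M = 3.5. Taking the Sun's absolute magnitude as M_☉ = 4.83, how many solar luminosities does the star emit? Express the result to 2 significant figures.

L/L_☉ ≈ 3.4

M − M_☉ = 3.5 − 4.83 = -1.330
L/L_☉ = 10^(−0.4 (M − M_☉)) = 10^0.532 = 3.404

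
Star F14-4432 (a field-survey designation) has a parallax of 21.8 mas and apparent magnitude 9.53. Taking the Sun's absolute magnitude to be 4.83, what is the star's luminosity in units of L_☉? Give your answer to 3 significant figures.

d = 1/p = 1000/21.8 mas = 45.87 pc
M = m − 5 log₁₀ d + 5 = 9.53 − 5·1.6615 + 5 = 6.222
M − M_☉ = 6.222 − 4.83 = 1.392
L/L_☉ = 10^(−0.4 × 1.392) = 0.2774

L/L_☉ ≈ 0.277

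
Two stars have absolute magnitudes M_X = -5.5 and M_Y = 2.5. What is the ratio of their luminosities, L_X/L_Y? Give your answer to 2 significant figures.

ΔM = M_X − M_Y = -8.0
L_X/L_Y = 10^(−0.4 ΔM) = 10^3.200 = 1585

L_X/L_Y ≈ 1600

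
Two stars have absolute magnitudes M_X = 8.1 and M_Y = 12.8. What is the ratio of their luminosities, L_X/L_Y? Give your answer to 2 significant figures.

L_X/L_Y ≈ 76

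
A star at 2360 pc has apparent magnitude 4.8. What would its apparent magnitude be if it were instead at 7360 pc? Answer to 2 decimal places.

m ≈ 7.27

Flux ∝ 1/d², so Δm = 5 log₁₀(d₂/d₁) = 5 log₁₀(7360/2360) = 2.470
m₂ = m₁ + Δm = 4.8 + (2.470) = 7.270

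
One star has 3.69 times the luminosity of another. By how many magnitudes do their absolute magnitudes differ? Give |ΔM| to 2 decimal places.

Pogson: ΔM = −2.5 log₁₀(ratio) = −2.5 log₁₀(3.69) = −2.5 × 0.5670 = -1.418

|ΔM| ≈ 1.42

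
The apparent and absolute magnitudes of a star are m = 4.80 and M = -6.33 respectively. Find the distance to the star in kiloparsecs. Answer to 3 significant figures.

d ≈ 1.68 kpc

Distance modulus: m − M = 4.80 − (-6.33) = 11.130
m − M = 5 log₁₀ d − 5
log₁₀ d = (m − M)/5 + 1 = 3.2260
d = 10^3.2260 = 1683 pc
= 1.683 kpc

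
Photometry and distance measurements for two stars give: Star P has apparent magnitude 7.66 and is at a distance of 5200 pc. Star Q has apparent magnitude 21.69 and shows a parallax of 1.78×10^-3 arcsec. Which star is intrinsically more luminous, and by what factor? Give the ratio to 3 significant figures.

Star P: M = m − 5 log₁₀ d + 5 = 7.66 − 5·3.7160 + 5 = -5.920
Star Q: d = 1/p = 1/1.78×10^-3″ = 561.8 pc
Star Q: M = m − 5 log₁₀ d + 5 = 21.69 − 5·2.7496 + 5 = 12.942
ΔM = M_P − M_Q = -5.920 − (12.942) = -18.862; smaller M is more luminous → Star P.
L ratio = 10^(0.4 |ΔM|) = 10^7.545 = 3.506×10^7

Star P is more luminous, by a factor of 3.51×10^7.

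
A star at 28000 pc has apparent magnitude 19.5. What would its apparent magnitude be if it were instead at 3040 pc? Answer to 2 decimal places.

m ≈ 14.68

Flux ∝ 1/d², so Δm = 5 log₁₀(d₂/d₁) = 5 log₁₀(3040/28000) = -4.821
m₂ = m₁ + Δm = 19.5 + (-4.821) = 14.679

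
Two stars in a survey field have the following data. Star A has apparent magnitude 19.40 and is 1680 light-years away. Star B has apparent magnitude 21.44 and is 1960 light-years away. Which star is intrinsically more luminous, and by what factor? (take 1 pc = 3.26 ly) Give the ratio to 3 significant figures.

Star A: d = 1680 ly / 3.26 = 515.3 pc
Star A: M = m − 5 log₁₀ d + 5 = 19.40 − 5·2.7121 + 5 = 10.840
Star B: d = 1960 ly / 3.26 = 601.2 pc
Star B: M = m − 5 log₁₀ d + 5 = 21.44 − 5·2.7790 + 5 = 12.545
ΔM = M_A − M_B = 10.840 − (12.545) = -1.705; smaller M is more luminous → Star A.
L ratio = 10^(0.4 |ΔM|) = 10^0.682 = 4.810

Star A is more luminous, by a factor of 4.81.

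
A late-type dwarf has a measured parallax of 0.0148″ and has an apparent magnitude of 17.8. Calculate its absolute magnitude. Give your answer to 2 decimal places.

d = 1/p = 1/0.0148″ = 67.57 pc
5 log₁₀(d/10 pc) = 5 log₁₀(67.57) − 5 = 4.149
M = m − 5 log₁₀(d/10) = 17.8 − 4.149 = 13.651

M ≈ 13.65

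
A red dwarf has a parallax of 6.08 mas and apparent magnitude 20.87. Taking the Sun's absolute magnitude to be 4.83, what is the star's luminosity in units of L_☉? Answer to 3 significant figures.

d = 1/p = 1000/6.08 mas = 164.5 pc
M = m − 5 log₁₀ d + 5 = 20.87 − 5·2.2161 + 5 = 14.790
M − M_☉ = 14.790 − 4.83 = 9.960
L/L_☉ = 10^(−0.4 × 9.960) = 1.038×10^-4

L/L_☉ ≈ 1.04×10^-4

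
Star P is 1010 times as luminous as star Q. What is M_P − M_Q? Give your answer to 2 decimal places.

Pogson: ΔM = −2.5 log₁₀(ratio) = −2.5 log₁₀(1010) = −2.5 × 3.0043 = -7.511
Star P is brighter, so it has the smaller magnitude: the difference is negative.

M_P − M_Q ≈ -7.51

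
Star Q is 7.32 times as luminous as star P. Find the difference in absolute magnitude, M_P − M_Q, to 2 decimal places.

Pogson: ΔM = −2.5 log₁₀(ratio) = −2.5 log₁₀(7.32) = −2.5 × 0.8645 = -2.161
Star Q is brighter so has the smaller magnitude: M_P − M_Q is positive.

M_P − M_Q ≈ 2.16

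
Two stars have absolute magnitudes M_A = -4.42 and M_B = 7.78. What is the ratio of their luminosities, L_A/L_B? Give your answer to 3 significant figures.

L_A/L_B ≈ 75900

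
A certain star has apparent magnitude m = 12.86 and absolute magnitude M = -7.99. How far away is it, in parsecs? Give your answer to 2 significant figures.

d ≈ 150000 pc

μ = m − M = 20.850
m − M = 5 log₁₀ d − 5
log₁₀ d = (m − M)/5 + 1 = 5.1700
d = 10^5.1700 = 147900 pc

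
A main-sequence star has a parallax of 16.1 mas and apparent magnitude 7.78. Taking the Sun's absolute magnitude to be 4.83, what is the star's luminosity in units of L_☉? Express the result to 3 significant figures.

L/L_☉ ≈ 2.55

d = 1/p = 1000/16.1 mas = 62.11 pc
M = m − 5 log₁₀ d + 5 = 7.78 − 5·1.7932 + 5 = 3.814
M − M_☉ = 3.814 − 4.83 = -1.016
L/L_☉ = 10^(−0.4 × -1.016) = 2.549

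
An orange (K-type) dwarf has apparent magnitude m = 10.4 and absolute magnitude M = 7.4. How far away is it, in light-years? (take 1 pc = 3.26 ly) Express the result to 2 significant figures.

d ≈ 130 ly

Distance modulus: m − M = 10.4 − (7.4) = 3.000
m − M = 5 log₁₀ d − 5
log₁₀ d = (m − M)/5 + 1 = 1.6000
d = 10^1.6000 = 39.81 pc
= 129.8 ly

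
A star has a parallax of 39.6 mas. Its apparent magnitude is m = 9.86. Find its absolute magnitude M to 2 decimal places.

M ≈ 7.85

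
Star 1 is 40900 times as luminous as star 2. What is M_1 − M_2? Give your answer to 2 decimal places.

Pogson: ΔM = −2.5 log₁₀(ratio) = −2.5 log₁₀(40900) = −2.5 × 4.6117 = -11.529
Star 1 is brighter, so it has the smaller magnitude: the difference is negative.

M_1 − M_2 ≈ -11.53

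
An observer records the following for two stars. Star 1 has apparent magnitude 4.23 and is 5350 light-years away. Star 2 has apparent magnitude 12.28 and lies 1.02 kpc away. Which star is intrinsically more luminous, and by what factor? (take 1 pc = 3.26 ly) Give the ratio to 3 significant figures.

Star 1: d = 5350 ly / 3.26 = 1641 pc
Star 1: M = m − 5 log₁₀ d + 5 = 4.23 − 5·3.2151 + 5 = -6.846
Star 2: d = 1.02 kpc = 1020 pc
Star 2: M = m − 5 log₁₀ d + 5 = 12.28 − 5·3.0086 + 5 = 2.237
ΔM = M_1 − M_2 = -6.846 − (2.237) = -9.083; smaller M is more luminous → Star 1.
L ratio = 10^(0.4 |ΔM|) = 10^3.633 = 4296

Star 1 is more luminous, by a factor of 4300.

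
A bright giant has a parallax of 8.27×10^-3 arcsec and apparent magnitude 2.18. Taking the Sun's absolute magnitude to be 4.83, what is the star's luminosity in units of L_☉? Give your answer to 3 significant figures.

d = 1/p = 1/8.27×10^-3″ = 120.9 pc
M = m − 5 log₁₀ d + 5 = 2.18 − 5·2.0825 + 5 = -3.232
M − M_☉ = -3.232 − 4.83 = -8.062
L/L_☉ = 10^(−0.4 × -8.062) = 1679

L/L_☉ ≈ 1680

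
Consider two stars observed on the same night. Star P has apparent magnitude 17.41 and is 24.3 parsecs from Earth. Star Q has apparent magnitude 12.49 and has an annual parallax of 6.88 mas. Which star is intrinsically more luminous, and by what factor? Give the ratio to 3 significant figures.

Star P: M = m − 5 log₁₀ d + 5 = 17.41 − 5·1.3856 + 5 = 15.482
Star Q: p = 6.88 mas = 6.88×10^-3″ → d = 1/p = 145.3 pc
Star Q: M = m − 5 log₁₀ d + 5 = 12.49 − 5·2.1624 + 5 = 6.678
ΔM = M_P − M_Q = 15.482 − (6.678) = 8.804; smaller M is more luminous → Star Q.
L ratio = 10^(0.4 |ΔM|) = 10^3.522 = 3324

Star Q is more luminous, by a factor of 3320.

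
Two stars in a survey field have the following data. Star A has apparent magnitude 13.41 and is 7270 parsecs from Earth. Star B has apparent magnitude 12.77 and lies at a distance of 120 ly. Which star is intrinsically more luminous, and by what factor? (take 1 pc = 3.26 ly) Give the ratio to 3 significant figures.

Star A is more luminous, by a factor of 21600.

Star A: M = m − 5 log₁₀ d + 5 = 13.41 − 5·3.8615 + 5 = -0.898
Star B: d = 120 ly / 3.26 = 36.81 pc
Star B: M = m − 5 log₁₀ d + 5 = 12.77 − 5·1.5660 + 5 = 9.940
ΔM = M_A − M_B = -0.898 − (9.940) = -10.838; smaller M is more luminous → Star A.
L ratio = 10^(0.4 |ΔM|) = 10^4.335 = 21630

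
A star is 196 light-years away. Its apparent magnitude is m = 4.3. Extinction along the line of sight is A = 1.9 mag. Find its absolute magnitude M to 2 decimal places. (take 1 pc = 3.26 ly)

d = 196 ly / 3.26 = 60.12 pc
5 log₁₀(d/10 pc) = 5 log₁₀(60.12) − 5 = 3.895
M = m − 5 log₁₀(d/10) − A = 4.3 − 3.895 − 1.9 = -1.495

M ≈ -1.50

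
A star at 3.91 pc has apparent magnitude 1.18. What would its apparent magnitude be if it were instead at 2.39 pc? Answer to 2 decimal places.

Flux ∝ 1/d², so Δm = 5 log₁₀(d₂/d₁) = 5 log₁₀(2.39/3.91) = -1.069
m₂ = m₁ + Δm = 1.18 + (-1.069) = 0.111

m ≈ 0.11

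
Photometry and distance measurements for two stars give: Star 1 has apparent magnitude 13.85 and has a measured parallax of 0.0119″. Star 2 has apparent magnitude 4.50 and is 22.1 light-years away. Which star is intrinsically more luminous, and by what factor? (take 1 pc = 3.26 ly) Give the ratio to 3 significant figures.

Star 2 is more luminous, by a factor of 35.8.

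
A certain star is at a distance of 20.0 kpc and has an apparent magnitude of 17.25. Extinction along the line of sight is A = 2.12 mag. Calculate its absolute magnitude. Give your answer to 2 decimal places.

d = 20.0 kpc = 20000 pc
5 log₁₀(d/10 pc) = 5 log₁₀(20000) − 5 = 16.505
M = m − 5 log₁₀(d/10) − A = 17.25 − 16.505 − 2.12 = -1.375

M ≈ -1.38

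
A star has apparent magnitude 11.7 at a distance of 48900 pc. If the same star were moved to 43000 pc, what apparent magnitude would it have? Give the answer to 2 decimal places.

m ≈ 11.42

Flux ∝ 1/d², so Δm = 5 log₁₀(d₂/d₁) = 5 log₁₀(43000/48900) = -0.279
m₂ = m₁ + Δm = 11.7 + (-0.279) = 11.421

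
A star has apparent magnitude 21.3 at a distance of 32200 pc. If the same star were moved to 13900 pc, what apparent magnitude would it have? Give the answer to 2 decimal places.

m ≈ 19.48

Flux ∝ 1/d², so Δm = 5 log₁₀(d₂/d₁) = 5 log₁₀(13900/32200) = -1.824
m₂ = m₁ + Δm = 21.3 + (-1.824) = 19.476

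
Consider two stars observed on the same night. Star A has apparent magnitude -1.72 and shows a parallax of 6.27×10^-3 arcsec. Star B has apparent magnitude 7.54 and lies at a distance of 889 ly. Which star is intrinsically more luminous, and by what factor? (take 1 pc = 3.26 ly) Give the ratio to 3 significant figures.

Star A: d = 1/p = 1/6.27×10^-3″ = 159.5 pc
Star A: M = m − 5 log₁₀ d + 5 = -1.72 − 5·2.2027 + 5 = -7.734
Star B: d = 889 ly / 3.26 = 272.7 pc
Star B: M = m − 5 log₁₀ d + 5 = 7.54 − 5·2.4357 + 5 = 0.362
ΔM = M_A − M_B = -7.734 − (0.362) = -8.095; smaller M is more luminous → Star A.
L ratio = 10^(0.4 |ΔM|) = 10^3.238 = 1730

Star A is more luminous, by a factor of 1730.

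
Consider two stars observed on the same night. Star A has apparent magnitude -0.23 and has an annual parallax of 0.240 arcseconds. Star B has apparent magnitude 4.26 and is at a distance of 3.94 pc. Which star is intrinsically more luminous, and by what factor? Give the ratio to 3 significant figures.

Star A is more luminous, by a factor of 69.9.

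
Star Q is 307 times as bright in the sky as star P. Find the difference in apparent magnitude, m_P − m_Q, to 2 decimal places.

Pogson: Δm = −2.5 log₁₀(ratio) = −2.5 log₁₀(307) = −2.5 × 2.4871 = -6.218
Star Q is brighter so has the smaller magnitude: m_P − m_Q is positive.

m_P − m_Q ≈ 6.22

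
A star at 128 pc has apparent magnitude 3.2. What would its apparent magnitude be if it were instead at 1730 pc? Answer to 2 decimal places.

Flux ∝ 1/d², so Δm = 5 log₁₀(d₂/d₁) = 5 log₁₀(1730/128) = 5.654
m₂ = m₁ + Δm = 3.2 + (5.654) = 8.854

m ≈ 8.85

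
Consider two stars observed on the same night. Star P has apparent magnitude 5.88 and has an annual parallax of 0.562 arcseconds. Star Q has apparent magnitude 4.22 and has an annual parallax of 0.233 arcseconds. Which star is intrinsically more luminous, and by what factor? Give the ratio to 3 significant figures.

Star Q is more luminous, by a factor of 26.8.

Star P: d = 1/p = 1/0.562″ = 1.779 pc
Star P: M = m − 5 log₁₀ d + 5 = 5.88 − 5·0.2503 + 5 = 9.629
Star Q: d = 1/p = 1/0.233″ = 4.292 pc
Star Q: M = m − 5 log₁₀ d + 5 = 4.22 − 5·0.6326 + 5 = 6.057
ΔM = M_P − M_Q = 9.629 − (6.057) = 3.572; smaller M is more luminous → Star Q.
L ratio = 10^(0.4 |ΔM|) = 10^1.429 = 26.84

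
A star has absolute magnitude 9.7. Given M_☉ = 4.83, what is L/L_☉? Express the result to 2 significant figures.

L/L_☉ ≈ 0.011

M − M_☉ = 9.7 − 4.83 = 4.870
L/L_☉ = 10^(−0.4 (M − M_☉)) = 10^-1.948 = 0.01127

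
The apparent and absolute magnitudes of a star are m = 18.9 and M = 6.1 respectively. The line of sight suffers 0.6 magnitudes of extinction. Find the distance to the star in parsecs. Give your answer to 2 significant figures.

d ≈ 2800 pc

m − M = 5 log₁₀(d/10 pc) + A  ⇒  18.9 − (6.1) − 0.6 = 5 log₁₀(d/10)
12.200 = 5 log₁₀(d/10)
log₁₀ d = (m − M − A)/5 + 1 = 3.4400
d = 10^3.4400 = 2754 pc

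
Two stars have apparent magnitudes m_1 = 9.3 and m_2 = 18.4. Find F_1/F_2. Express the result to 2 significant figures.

F_1/F_2 ≈ 4400

Magnitude difference = -9.1
Flux ratio = 10^(−0.4 Δm) = 10^(−0.4 × -9.1) = 10^3.640 = 4365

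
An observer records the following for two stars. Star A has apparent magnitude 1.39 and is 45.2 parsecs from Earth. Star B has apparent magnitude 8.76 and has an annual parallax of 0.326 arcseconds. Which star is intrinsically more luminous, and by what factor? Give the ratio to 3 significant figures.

Star A is more luminous, by a factor of 193000.

Star A: M = m − 5 log₁₀ d + 5 = 1.39 − 5·1.6551 + 5 = -1.886
Star B: d = 1/p = 1/0.326″ = 3.067 pc
Star B: M = m − 5 log₁₀ d + 5 = 8.76 − 5·0.4868 + 5 = 11.326
ΔM = M_A − M_B = -1.886 − (11.326) = -13.212; smaller M is more luminous → Star A.
L ratio = 10^(0.4 |ΔM|) = 10^5.285 = 192600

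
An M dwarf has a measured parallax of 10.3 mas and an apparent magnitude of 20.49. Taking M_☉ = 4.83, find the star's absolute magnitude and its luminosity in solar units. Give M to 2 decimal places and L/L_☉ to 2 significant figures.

M ≈ 15.55; L/L_☉ ≈ 5.1×10^-5

d = 1/p = 1000/10.3 mas = 97.09 pc
M = m − 5 log₁₀ d + 5 = 20.49 − 5·1.9872 + 5 = 15.554
M − M_☉ = 15.554 − 4.83 = 10.724
L/L_☉ = 10^(−0.4 × 10.724) = 5.132×10^-5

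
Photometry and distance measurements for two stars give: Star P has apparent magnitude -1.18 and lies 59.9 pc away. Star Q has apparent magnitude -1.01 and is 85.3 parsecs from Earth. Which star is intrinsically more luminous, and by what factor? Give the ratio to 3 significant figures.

Star P: M = m − 5 log₁₀ d + 5 = -1.18 − 5·1.7774 + 5 = -5.067
Star Q: M = m − 5 log₁₀ d + 5 = -1.01 − 5·1.9309 + 5 = -5.665
ΔM = M_P − M_Q = -5.067 − (-5.665) = 0.598; smaller M is more luminous → Star Q.
L ratio = 10^(0.4 |ΔM|) = 10^0.239 = 1.734

Star Q is more luminous, by a factor of 1.73.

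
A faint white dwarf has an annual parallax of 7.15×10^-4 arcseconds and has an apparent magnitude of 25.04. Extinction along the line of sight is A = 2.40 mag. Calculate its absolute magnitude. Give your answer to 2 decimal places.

d = 1/p = 1/7.15×10^-4″ = 1399 pc
5 log₁₀(d/10 pc) = 5 log₁₀(1399) − 5 = 10.728
M = m − 5 log₁₀(d/10) − A = 25.04 − 10.728 − 2.40 = 11.912

M ≈ 11.91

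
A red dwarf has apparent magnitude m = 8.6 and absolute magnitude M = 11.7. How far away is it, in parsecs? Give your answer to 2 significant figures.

Distance modulus: m − M = 8.6 − (11.7) = -3.100
m − M = 5 log₁₀ d − 5
log₁₀ d = (m − M)/5 + 1 = 0.3800
d = 10^0.3800 = 2.399 pc

d ≈ 2.4 pc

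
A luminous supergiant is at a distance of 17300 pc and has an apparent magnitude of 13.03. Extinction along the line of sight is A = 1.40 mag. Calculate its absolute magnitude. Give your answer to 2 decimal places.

M ≈ -4.56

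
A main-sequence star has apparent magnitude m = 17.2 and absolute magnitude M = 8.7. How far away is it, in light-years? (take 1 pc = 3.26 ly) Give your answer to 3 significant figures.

d ≈ 1630 ly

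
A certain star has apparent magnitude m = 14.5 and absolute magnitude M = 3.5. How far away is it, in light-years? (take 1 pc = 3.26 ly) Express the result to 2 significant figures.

Distance modulus: m − M = 14.5 − (3.5) = 11.000
m − M = 5 log₁₀ d − 5
log₁₀ d = (m − M)/5 + 1 = 3.2000
d = 10^3.2000 = 1585 pc
= 5167 ly

d ≈ 5200 ly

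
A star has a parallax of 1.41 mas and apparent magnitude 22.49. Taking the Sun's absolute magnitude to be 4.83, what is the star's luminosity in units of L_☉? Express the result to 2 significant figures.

d = 1/p = 1000/1.41 mas = 709.2 pc
M = m − 5 log₁₀ d + 5 = 22.49 − 5·2.8508 + 5 = 13.236
M − M_☉ = 13.236 − 4.83 = 8.406
L/L_☉ = 10^(−0.4 × 8.406) = 4.341×10^-4

L/L_☉ ≈ 4.3×10^-4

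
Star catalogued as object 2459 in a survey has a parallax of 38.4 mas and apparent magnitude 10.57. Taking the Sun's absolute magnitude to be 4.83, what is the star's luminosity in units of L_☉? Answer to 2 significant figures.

d = 1/p = 1000/38.4 mas = 26.04 pc
M = m − 5 log₁₀ d + 5 = 10.57 − 5·1.4157 + 5 = 8.492
M − M_☉ = 8.492 − 4.83 = 3.662
L/L_☉ = 10^(−0.4 × 3.662) = 0.03430

L/L_☉ ≈ 0.034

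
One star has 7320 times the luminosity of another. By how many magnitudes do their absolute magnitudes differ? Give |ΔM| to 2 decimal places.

|ΔM| ≈ 9.66

Pogson: ΔM = −2.5 log₁₀(ratio) = −2.5 log₁₀(7320) = −2.5 × 3.8645 = -9.661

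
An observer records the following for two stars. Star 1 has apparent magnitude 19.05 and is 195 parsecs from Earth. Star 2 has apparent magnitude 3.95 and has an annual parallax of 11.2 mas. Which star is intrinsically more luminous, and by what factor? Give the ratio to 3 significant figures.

Star 1: M = m − 5 log₁₀ d + 5 = 19.05 − 5·2.2900 + 5 = 12.600
Star 2: p = 11.2 mas = 0.0112″ → d = 1/p = 89.29 pc
Star 2: M = m − 5 log₁₀ d + 5 = 3.95 − 5·1.9508 + 5 = -0.804
ΔM = M_1 − M_2 = 12.600 − (-0.804) = 13.404; smaller M is more luminous → Star 2.
L ratio = 10^(0.4 |ΔM|) = 10^5.361 = 229900

Star 2 is more luminous, by a factor of 230000.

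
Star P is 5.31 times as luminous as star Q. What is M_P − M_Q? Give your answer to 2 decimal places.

M_P − M_Q ≈ -1.81

Pogson: ΔM = −2.5 log₁₀(ratio) = −2.5 log₁₀(5.31) = −2.5 × 0.7251 = -1.813
Star P is brighter, so it has the smaller magnitude: the difference is negative.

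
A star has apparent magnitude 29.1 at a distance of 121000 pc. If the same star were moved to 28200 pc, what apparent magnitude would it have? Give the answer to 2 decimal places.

Flux ∝ 1/d², so Δm = 5 log₁₀(d₂/d₁) = 5 log₁₀(28200/121000) = -3.163
m₂ = m₁ + Δm = 29.1 + (-3.163) = 25.937

m ≈ 25.94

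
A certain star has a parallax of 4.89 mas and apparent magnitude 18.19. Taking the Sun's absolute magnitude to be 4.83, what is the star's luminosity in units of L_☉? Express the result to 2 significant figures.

L/L_☉ ≈ 1.9×10^-3

d = 1/p = 1000/4.89 mas = 204.5 pc
M = m − 5 log₁₀ d + 5 = 18.19 − 5·2.3107 + 5 = 11.637
M − M_☉ = 11.637 − 4.83 = 6.807
L/L_☉ = 10^(−0.4 × 6.807) = 1.894×10^-3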